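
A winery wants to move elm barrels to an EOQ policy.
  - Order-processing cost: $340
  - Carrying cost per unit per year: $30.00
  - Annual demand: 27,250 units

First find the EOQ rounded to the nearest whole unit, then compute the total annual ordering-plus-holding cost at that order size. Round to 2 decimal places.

EOQ = √(2DS/H) = √(2 × 27,250 × 340 / 30)
    = √(617,666.67) ≈ 785.92 → Q = 786 units
Annual ordering cost = (D/Q)·S = (27,250/786) × 340 = $11,787.53
Annual holding cost  = (Q/2)·H = (786/2) × 30 = $11,790.00
Total = $11,787.53 + $11,790.00 = $23,577.53

$23,577.53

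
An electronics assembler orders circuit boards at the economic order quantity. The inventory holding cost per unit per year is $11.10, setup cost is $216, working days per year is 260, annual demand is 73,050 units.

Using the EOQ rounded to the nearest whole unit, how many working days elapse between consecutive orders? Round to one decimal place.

2DS/H = 2·73,050·216/11.1 = 2,843,027.03
EOQ = √2,843,027.03 ≈ 1,686.13 → Q = 1,686 units
T = Q/D × 260 days = 1,686/73,050 × 260 = 6.001 days

6.0 days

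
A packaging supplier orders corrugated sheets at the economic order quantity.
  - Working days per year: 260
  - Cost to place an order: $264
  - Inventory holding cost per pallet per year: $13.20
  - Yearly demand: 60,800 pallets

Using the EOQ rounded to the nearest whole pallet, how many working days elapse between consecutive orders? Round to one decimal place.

Q* = √(2·D·S / H) = √(2·60,800·264 / 13.2) = √2,432,000.0 ≈ 1,559.49 → Q = 1,559 pallets
Days between orders = 260 / (D/Q) = 260 / 38.999 ≈ 6.667

6.7 days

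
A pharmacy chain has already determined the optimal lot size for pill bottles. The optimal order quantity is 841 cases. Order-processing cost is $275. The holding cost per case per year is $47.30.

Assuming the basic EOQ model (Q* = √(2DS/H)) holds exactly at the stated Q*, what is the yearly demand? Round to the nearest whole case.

60,826 cases per year

EOQ relation: Q² = 2DS/H, so rearrange for the unknown.
D = Q²H / (2S) = 841² × 47.3 / (2 × 275) = 60,826.17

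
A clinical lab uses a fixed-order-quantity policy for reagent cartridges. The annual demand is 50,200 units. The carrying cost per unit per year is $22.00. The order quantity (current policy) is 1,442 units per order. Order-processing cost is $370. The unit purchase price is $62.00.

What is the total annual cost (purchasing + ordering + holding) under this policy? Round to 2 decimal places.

$3,141,142.72

Annual ordering cost = (D/Q)·S = (50,200/1,442) × 370 = $12,880.72
Annual holding cost  = (Q/2)·H = (1,442/2) × 22 = $15,862.00
Purchase cost = D·C = 50,200 × 62 = $3,112,400.00
Total = $12,880.72 + $15,862.00 + $3,112,400.00 = $3,141,142.72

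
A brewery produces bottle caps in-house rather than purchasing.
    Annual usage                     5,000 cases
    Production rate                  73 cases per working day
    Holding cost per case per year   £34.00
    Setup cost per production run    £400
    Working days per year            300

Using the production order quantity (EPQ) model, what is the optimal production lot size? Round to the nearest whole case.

390 cases

Daily demand d = 5,000/300 = 16.667; p = 73; 1 − d/p = 0.77169
EPQ = √(2DS / (H(1 − d/p)))
    = √(2 × 5,000 × 400 / (34 × 0.77169)) ≈ 390.45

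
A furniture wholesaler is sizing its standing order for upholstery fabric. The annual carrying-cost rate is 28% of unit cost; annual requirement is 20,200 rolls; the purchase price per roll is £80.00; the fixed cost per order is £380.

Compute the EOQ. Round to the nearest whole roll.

828 rolls

Carrying cost H = £80 × 28% = £22.4000/roll/yr
2DS/H = 2·20,200·380/22.4 = 685,357.14
EOQ = √685,357.14 ≈ 827.86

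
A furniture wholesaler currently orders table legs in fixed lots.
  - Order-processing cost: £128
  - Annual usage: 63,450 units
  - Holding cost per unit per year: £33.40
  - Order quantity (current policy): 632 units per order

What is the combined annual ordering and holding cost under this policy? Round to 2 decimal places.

£23,405.03

Ordering: D/Q × S = 63,450/632 × £128 = £12,850.63
Holding:  Q/2 × H = 632/2 × £33.4 = £10,554.40
Total = £12,850.63 + £10,554.40 = £23,405.03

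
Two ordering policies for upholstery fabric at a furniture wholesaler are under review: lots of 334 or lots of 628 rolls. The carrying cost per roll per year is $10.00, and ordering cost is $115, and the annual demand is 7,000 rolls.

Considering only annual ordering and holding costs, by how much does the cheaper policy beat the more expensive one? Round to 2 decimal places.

$341.67

TC(Q) = (D/Q)S + (Q/2)H
TC(334) = (7,000/334)×115 + (334/2)×10 = $4,080.18
TC(628) = (7,000/628)×115 + (628/2)×10 = $4,421.85
Cheaper: Q = 334.  Difference = $341.67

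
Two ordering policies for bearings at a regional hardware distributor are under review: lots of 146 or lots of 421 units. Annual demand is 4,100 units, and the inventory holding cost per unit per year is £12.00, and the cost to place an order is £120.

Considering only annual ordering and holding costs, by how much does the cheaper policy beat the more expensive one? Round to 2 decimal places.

£551.22

Annual cost at Q: ordering D·S/Q plus holding Q·H/2.
TC(146) = (4,100/146)×120 + (146/2)×12 = £4,245.86
TC(421) = (4,100/421)×120 + (421/2)×12 = £3,694.65
Lots of 421 are cheaper by £551.22.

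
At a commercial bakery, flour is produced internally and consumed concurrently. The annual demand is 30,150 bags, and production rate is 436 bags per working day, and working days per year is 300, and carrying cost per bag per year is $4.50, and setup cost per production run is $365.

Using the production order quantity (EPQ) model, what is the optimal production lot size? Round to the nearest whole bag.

2,521 bags

Daily demand d = 30,150/300 = 100.500; p = 436; 1 − d/p = 0.76950
EPQ = √(2DS / (H(1 − d/p)))
    = √(2 × 30,150 × 365 / (4.5 × 0.76950)) ≈ 2,521.13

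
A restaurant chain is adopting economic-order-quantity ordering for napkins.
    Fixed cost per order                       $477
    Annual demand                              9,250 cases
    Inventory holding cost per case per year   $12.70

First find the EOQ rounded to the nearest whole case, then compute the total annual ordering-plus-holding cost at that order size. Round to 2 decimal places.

EOQ = √(2DS/H) = √(2 × 9,250 × 477 / 12.7)
    = √(694,842.52) ≈ 833.57 → Q = 834 cases
Orders/yr = 9,250/834 = 11.091; ordering cost = 11.091 × $477 = $5,290.47
Average inventory = 834/2 = 417; holding cost = 417 × $12.7 = $5,295.90
Total = $5,290.47 + $5,295.90 = $10,586.37

$10,586.37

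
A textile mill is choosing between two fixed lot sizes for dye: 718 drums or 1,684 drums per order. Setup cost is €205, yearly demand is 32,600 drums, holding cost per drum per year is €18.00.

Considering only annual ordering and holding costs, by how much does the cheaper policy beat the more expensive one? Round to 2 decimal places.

Annual cost at Q: ordering D·S/Q plus holding Q·H/2.
TC(718) = (32,600/718)×205 + (718/2)×18 = €15,769.80
TC(1,684) = (32,600/1,684)×205 + (1,684/2)×18 = €19,124.53
|ΔTC| = |€15,769.80 − €19,124.53| = €3,354.73

€3,354.73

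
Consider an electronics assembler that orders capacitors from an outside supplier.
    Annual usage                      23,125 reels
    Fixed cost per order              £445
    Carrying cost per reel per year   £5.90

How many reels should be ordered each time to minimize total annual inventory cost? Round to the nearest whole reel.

1,868 reels

2DS/H = 2·23,125·445/5.9 = 3,488,347.46
EOQ = √3,488,347.46 ≈ 1,867.71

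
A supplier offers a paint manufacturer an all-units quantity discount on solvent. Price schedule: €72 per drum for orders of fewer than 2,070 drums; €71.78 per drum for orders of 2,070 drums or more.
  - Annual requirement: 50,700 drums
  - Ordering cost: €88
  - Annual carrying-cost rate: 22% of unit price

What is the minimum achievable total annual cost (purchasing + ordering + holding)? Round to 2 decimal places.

€3,657,745.67

H₁ = 22%×€72 = €15.8400;  H₂ = 22%×€71.78 = €15.7916
EOQ₁ = √(2×50,700×88/15.8400) = 750.56  (< 2,070, feasible at tier 1)
EOQ₂ = √(2×50,700×88/15.7916) = 751.70  (< 2,070 → use Q = 2,070 at tier-2 price)
TC(tier 1 (EOQ₁), Q≈750.6) = €3,662,288.80
TC(tier 2, Q≈2,070.0) = €3,657,745.67
Minimum at tier 2: €3,657,745.67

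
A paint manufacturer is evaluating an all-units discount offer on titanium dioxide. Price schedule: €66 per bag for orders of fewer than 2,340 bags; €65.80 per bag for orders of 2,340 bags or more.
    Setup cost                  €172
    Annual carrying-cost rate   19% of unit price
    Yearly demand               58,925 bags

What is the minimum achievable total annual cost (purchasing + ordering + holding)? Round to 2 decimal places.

H₁ = 19%×€66 = €12.5400;  H₂ = 19%×€65.80 = €12.5020
EOQ₁ = √(2×58,925×172/12.5400) = 1,271.39  (< 2,340, feasible at tier 1)
EOQ₂ = √(2×58,925×172/12.5020) = 1,273.33  (< 2,340 → use Q = 2,340 at tier-2 price)
TC(tier 1 (EOQ₁), Q≈1,271.4) = €3,904,993.28
TC(tier 2, Q≈2,340.0) = €3,896,223.58
Minimum at tier 2: €3,896,223.58

€3,896,223.58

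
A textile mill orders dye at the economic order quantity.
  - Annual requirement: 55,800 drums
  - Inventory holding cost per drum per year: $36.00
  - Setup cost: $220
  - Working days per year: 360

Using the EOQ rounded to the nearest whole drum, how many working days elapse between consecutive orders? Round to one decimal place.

5.3 days

EOQ = √(2DS/H) = √(2 × 55,800 × 220 / 36)
    = √(682,000.00) ≈ 825.83 → Q = 826 drums
T = Q/D × 360 days = 826/55,800 × 360 = 5.329 days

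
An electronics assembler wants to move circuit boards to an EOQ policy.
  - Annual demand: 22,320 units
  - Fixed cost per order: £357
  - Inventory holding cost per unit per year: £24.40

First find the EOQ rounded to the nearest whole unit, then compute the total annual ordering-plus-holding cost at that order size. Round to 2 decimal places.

Optimal lot size Q* = (2 × 22,320 × £357 / £24.4)^½ ≈ 808.17 → Q = 808 units
Annual ordering cost = (D/Q)·S = (22,320/808) × 357 = £9,861.68
Annual holding cost  = (Q/2)·H = (808/2) × 24.4 = £9,857.60
Total = £9,861.68 + £9,857.60 = £19,719.28

£19,719.28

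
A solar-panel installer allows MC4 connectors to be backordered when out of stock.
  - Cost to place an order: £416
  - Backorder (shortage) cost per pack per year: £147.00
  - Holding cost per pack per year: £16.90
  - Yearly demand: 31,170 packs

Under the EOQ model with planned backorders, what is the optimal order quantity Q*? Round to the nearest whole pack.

Q* = √(2DS/H) · √((H + b)/b)
   = √(2 × 31,170 × 416 / 16.9) · √((16.9 + 147) / 147)
   = 1,238.759 × 1.0559 ≈ 1,308.03

1,308 packs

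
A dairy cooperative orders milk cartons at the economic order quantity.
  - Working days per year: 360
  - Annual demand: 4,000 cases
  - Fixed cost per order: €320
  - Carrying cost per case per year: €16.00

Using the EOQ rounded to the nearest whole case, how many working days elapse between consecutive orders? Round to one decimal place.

36.0 days

2DS/H = 2·4,000·320/16 = 160,000.00
EOQ = √160,000.00 ≈ 400.00 → Q = 400 cases
Days between orders = 360 / (D/Q) = 360 / 10.000 ≈ 36.000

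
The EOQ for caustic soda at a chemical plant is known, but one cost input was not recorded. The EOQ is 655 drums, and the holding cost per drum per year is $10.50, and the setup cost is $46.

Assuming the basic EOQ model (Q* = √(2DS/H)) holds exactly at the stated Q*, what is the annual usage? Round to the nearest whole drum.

48,965 drums per year

From Q* = √(2DS/H) ⇒ Q*² = 2DS/H.
D = Q²H / (2S) = 655² × 10.5 / (2 × 46) = 48,964.81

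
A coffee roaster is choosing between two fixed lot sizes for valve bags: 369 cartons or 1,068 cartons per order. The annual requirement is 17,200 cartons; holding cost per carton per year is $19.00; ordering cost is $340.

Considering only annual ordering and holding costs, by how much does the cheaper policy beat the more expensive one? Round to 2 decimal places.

For each Q, cost = (D/Q)·S + (Q/2)·H.
TC(369) = (17,200/369)×340 + (369/2)×19 = $19,353.74
TC(1,068) = (17,200/1,068)×340 + (1,068/2)×19 = $15,621.66
Cheaper: Q = 1,068.  Difference = $3,732.08

$3,732.08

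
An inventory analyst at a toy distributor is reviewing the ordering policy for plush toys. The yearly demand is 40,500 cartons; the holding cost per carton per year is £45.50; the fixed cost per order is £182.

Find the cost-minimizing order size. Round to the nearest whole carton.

569 cartons

Q* = √(2·D·S / H) = √(2·40,500·182 / 45.5) = √324,000.0 ≈ 569.21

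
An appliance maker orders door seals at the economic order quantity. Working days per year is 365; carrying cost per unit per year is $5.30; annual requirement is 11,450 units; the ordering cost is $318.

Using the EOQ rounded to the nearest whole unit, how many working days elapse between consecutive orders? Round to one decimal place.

37.4 days

Q* = √(2·D·S / H) = √(2·11,450·318 / 5.3) = √1,374,000.0 ≈ 1,172.18 → Q = 1,172 units
T = Q/D × 365 days = 1,172/11,450 × 365 = 37.361 days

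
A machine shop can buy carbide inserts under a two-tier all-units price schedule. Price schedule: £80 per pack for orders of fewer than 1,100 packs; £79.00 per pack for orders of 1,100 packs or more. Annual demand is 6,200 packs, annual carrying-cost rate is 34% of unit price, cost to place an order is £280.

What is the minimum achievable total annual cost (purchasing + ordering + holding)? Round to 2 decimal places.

£505,717.94

H₁ = 34%×£80 = £27.2000;  H₂ = 34%×£79.00 = £26.8600
EOQ₁ = √(2×6,200×280/27.2000) = 357.28  (< 1,100, feasible at tier 1)
EOQ₂ = √(2×6,200×280/26.8600) = 359.53  (< 1,100 → use Q = 1,100 at tier-2 price)
TC(tier 1 (EOQ₁), Q≈357.3) = £505,717.94
TC(tier 2, Q≈1,100.0) = £506,151.18
Minimum at tier 1 (EOQ₁): £505,717.94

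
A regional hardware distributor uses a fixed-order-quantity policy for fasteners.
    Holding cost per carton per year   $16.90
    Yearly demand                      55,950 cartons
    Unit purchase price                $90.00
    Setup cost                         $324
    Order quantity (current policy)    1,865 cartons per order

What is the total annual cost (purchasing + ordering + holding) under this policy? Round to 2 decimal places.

$5,060,979.25

Orders/yr = 55,950/1,865 = 30.000; ordering cost = 30.000 × $324 = $9,720.00
Average inventory = 1,865/2 = 932.5; holding cost = 932.5 × $16.9 = $15,759.25
Purchase cost = D·C = 55,950 × 90 = $5,035,500.00
Total = $9,720.00 + $15,759.25 + $5,035,500.00 = $5,060,979.25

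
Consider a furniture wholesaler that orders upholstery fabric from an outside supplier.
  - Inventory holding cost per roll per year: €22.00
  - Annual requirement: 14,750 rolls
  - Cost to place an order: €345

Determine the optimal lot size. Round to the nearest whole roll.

2DS/H = 2·14,750·345/22 = 462,613.64
EOQ = √462,613.64 ≈ 680.16

680 rolls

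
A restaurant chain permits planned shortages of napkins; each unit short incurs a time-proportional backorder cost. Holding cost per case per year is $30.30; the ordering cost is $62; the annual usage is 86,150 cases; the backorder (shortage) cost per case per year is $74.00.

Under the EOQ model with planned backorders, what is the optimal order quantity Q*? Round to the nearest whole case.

705 cases

Q* = √(2DS/H) · √((H + b)/b)
   = √(2 × 86,150 × 62 / 30.3) · √((30.3 + 74) / 74)
   = 593.769 × 1.1872 ≈ 704.93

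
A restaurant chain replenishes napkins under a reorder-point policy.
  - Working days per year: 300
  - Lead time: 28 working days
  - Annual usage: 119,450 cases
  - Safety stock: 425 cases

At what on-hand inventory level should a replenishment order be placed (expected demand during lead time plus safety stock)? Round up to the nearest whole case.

11,574 cases

Daily demand d = 119,450 / 300 = 398.167 cases/day
Demand during lead time = 398.167 × 28 = 11,148.67
Reorder point = 11,148.67 + 425 = 11,573.67 → round up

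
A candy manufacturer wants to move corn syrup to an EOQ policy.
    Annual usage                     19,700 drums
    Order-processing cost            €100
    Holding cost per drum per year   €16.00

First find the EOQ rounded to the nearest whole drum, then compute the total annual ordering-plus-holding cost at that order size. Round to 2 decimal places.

2DS/H = 2·19,700·100/16 = 246,250.00
EOQ = √246,250.00 ≈ 496.24 → Q = 496 drums
Orders/yr = 19,700/496 = 39.718; ordering cost = 39.718 × €100 = €3,971.77
Average inventory = 496/2 = 248; holding cost = 248 × €16 = €3,968.00
Total = €3,971.77 + €3,968.00 = €7,939.77

€7,939.77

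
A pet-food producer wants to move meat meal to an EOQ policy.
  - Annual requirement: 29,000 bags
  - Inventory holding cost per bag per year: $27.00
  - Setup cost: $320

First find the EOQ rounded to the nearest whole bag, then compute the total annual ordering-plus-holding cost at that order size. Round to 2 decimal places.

Optimal lot size Q* = (2 × 29,000 × $320 / $27)^½ ≈ 829.10 → Q = 829 bags
Orders/yr = 29,000/829 = 34.982; ordering cost = 34.982 × $320 = $11,194.21
Average inventory = 829/2 = 414.5; holding cost = 414.5 × $27 = $11,191.50
Total = $11,194.21 + $11,191.50 = $22,385.71

$22,385.71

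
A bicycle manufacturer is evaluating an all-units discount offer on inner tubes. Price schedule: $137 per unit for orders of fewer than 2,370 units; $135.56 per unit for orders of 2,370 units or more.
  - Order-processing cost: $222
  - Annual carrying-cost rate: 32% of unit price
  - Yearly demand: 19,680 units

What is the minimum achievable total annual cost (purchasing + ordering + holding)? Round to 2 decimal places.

$2,715,732.18

H₁ = 32%×$137 = $43.8400;  H₂ = 32%×$135.56 = $43.3792
EOQ₁ = √(2×19,680×222/43.8400) = 446.45  (< 2,370, feasible at tier 1)
EOQ₂ = √(2×19,680×222/43.3792) = 448.81  (< 2,370 → use Q = 2,370 at tier-2 price)
TC(tier 1 (EOQ₁), Q≈446.4) = $2,715,732.18
TC(tier 2, Q≈2,370.0) = $2,721,068.60
Minimum at tier 1 (EOQ₁): $2,715,732.18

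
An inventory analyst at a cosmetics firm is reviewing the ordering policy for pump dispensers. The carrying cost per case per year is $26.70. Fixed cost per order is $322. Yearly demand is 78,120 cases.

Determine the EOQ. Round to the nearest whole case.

1,373 cases

Q* = √(2·D·S / H) = √(2·78,120·322 / 26.7) = √1,884,242.7 ≈ 1,372.68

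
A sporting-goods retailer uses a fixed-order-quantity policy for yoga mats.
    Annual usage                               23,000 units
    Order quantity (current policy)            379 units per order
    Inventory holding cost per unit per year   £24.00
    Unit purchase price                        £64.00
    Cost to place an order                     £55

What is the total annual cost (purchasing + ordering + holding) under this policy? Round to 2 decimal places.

Orders/yr = 23,000/379 = 60.686; ordering cost = 60.686 × £55 = £3,337.73
Average inventory = 379/2 = 189.5; holding cost = 189.5 × £24 = £4,548.00
Purchase cost = D·C = 23,000 × 64 = £1,472,000.00
Total = £3,337.73 + £4,548.00 + £1,472,000.00 = £1,479,885.73

£1,479,885.73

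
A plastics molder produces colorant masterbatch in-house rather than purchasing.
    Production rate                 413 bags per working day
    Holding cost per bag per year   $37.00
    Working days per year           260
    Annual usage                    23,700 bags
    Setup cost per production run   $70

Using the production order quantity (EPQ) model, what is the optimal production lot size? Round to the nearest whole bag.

d = 23,700/260 = 91.1538 bags/day;  effective holding cost H(1 − d/p) = 37·(1 − 91.1538/413) = 28.83367
Q* = √(2DS / H_eff) = √(2·23,700·70 / 28.83367) ≈ 339.23

339 bags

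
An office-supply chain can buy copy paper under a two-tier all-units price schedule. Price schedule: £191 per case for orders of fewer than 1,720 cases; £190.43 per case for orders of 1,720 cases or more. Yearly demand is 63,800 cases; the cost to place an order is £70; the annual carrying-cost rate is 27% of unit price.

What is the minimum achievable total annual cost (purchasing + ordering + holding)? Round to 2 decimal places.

H₁ = 27%×£191 = £51.5700;  H₂ = 27%×£190.43 = £51.4161
EOQ₁ = √(2×63,800×70/51.5700) = 416.17  (< 1,720, feasible at tier 1)
EOQ₂ = √(2×63,800×70/51.4161) = 416.80  (< 1,720 → use Q = 1,720 at tier-2 price)
TC(tier 1 (EOQ₁), Q≈416.2) = £12,207,262.14
TC(tier 2, Q≈1,720.0) = £12,196,248.36
Minimum at tier 2: £12,196,248.36

£12,196,248.36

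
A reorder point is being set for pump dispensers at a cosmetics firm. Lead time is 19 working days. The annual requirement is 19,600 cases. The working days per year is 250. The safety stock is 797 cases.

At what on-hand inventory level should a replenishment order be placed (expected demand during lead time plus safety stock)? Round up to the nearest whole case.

2,287 cases

Daily demand d = 19,600 / 250 = 78.400 cases/day
Demand during lead time = 78.400 × 19 = 1,489.60
Reorder point = 1,489.60 + 797 = 2,286.60 → round up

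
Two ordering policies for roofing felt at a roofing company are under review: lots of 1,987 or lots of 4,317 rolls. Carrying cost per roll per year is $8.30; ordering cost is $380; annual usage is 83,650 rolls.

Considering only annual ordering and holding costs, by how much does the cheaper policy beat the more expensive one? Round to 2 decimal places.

Annual cost at Q: ordering D·S/Q plus holding Q·H/2.
TC(1,987) = (83,650/1,987)×380 + (1,987/2)×8.3 = $24,243.53
TC(4,317) = (83,650/4,317)×380 + (4,317/2)×8.3 = $25,278.77
Cheaper: Q = 1,987.  Difference = $1,035.23

$1,035.23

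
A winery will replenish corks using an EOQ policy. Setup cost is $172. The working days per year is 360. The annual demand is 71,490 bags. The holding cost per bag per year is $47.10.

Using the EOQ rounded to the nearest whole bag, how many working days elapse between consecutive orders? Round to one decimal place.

2DS/H = 2·71,490·172/47.1 = 522,135.03
EOQ = √522,135.03 ≈ 722.59 → Q = 723 bags
Cycle time = (working days × Q)/D = (360 × 723) / 71,490 = 3.641 days

3.6 days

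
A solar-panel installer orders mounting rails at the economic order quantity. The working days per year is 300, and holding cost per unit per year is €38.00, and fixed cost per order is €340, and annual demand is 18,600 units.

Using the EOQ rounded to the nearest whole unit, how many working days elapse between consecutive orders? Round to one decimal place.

Optimal lot size Q* = (2 × 18,600 × €340 / €38)^½ ≈ 576.92 → Q = 577 units
Days between orders = 300 / (D/Q) = 300 / 32.236 ≈ 9.306

9.3 days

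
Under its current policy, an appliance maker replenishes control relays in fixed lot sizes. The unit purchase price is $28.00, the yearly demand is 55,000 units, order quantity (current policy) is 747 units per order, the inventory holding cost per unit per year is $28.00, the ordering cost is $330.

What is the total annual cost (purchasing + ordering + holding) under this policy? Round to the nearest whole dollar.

Ordering: D/Q × S = 55,000/747 × $330 = $24,297.19
Holding:  Q/2 × H = 747/2 × $28 = $10,458.00
Purchase cost = D·C = 55,000 × 28 = $1,540,000.00
Total = $24,297.19 + $10,458.00 + $1,540,000.00 = $1,574,755.19

$1,574,755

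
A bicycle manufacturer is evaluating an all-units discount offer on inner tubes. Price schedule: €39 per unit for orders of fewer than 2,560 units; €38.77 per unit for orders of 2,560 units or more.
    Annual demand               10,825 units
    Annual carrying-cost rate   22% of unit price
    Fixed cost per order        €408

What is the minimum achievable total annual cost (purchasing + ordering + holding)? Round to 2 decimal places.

€430,880.68

H₁ = 22%×€39 = €8.5800;  H₂ = 22%×€38.77 = €8.5294
EOQ₁ = √(2×10,825×408/8.5800) = 1,014.65  (< 2,560, feasible at tier 1)
EOQ₂ = √(2×10,825×408/8.5294) = 1,017.65  (< 2,560 → use Q = 2,560 at tier-2 price)
TC(tier 1 (EOQ₁), Q≈1,014.6) = €430,880.68
TC(tier 2, Q≈2,560.0) = €432,328.12
Minimum at tier 1 (EOQ₁): €430,880.68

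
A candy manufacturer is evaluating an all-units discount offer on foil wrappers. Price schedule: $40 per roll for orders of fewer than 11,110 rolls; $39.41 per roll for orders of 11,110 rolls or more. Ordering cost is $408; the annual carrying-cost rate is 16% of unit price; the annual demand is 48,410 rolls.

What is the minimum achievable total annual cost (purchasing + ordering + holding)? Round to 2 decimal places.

H₁ = 16%×$40 = $6.4000;  H₂ = 16%×$39.41 = $6.3056
EOQ₁ = √(2×48,410×408/6.4000) = 2,484.41  (< 11,110, feasible at tier 1)
EOQ₂ = √(2×48,410×408/6.3056) = 2,502.93  (< 11,110 → use Q = 11,110 at tier-2 price)
TC(tier 1 (EOQ₁), Q≈2,484.4) = $1,952,300.20
TC(tier 2, Q≈11,110.0) = $1,944,643.50
Minimum at tier 2: $1,944,643.50

$1,944,643.50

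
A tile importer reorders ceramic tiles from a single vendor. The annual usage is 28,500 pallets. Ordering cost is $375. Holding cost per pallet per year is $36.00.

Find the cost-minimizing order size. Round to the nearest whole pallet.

Optimal lot size Q* = (2 × 28,500 × $375 / $36)^½ ≈ 770.55

771 pallets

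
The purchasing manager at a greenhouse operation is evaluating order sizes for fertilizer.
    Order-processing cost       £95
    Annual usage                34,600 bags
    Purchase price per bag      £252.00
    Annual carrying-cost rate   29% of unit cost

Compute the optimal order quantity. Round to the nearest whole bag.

300 bags

Carrying cost H = £252 × 29% = £73.0800/bag/yr
2DS/H = 2·34,600·95/73.08 = 89,956.21
EOQ = √89,956.21 ≈ 299.93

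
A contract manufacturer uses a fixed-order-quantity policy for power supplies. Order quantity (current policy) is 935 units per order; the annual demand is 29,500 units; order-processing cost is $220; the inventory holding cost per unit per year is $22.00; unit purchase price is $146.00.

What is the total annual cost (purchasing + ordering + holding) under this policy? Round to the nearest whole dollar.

Orders/yr = 29,500/935 = 31.551; ordering cost = 31.551 × $220 = $6,941.18
Average inventory = 935/2 = 467.5; holding cost = 467.5 × $22 = $10,285.00
Purchase cost = D·C = 29,500 × 146 = $4,307,000.00
Total = $6,941.18 + $10,285.00 + $4,307,000.00 = $4,324,226.18

$4,324,226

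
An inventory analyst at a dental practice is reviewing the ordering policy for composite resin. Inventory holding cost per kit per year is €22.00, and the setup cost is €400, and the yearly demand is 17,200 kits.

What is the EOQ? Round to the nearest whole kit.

Q* = √(2·D·S / H) = √(2·17,200·400 / 22) = √625,454.5 ≈ 790.86

791 kits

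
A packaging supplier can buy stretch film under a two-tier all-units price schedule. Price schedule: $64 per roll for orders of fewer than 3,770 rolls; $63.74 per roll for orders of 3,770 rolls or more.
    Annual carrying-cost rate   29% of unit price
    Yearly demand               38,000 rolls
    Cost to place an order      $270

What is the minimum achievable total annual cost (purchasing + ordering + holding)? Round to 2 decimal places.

$2,451,515.41

H₁ = 29%×$64 = $18.5600;  H₂ = 29%×$63.74 = $18.4846
EOQ₁ = √(2×38,000×270/18.5600) = 1,051.48  (< 3,770, feasible at tier 1)
EOQ₂ = √(2×38,000×270/18.4846) = 1,053.62  (< 3,770 → use Q = 3,770 at tier-2 price)
TC(tier 1 (EOQ₁), Q≈1,051.5) = $2,451,515.41
TC(tier 2, Q≈3,770.0) = $2,459,684.96
Minimum at tier 1 (EOQ₁): $2,451,515.41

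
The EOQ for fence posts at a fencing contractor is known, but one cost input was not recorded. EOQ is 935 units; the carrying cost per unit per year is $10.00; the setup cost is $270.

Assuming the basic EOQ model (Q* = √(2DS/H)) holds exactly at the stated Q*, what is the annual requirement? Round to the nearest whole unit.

Since Q* = (2DS/H)^½, squaring gives Q*²·H = 2DS.
D = Q²H / (2S) = 935² × 10 / (2 × 270) = 16,189.35

16,189 units per year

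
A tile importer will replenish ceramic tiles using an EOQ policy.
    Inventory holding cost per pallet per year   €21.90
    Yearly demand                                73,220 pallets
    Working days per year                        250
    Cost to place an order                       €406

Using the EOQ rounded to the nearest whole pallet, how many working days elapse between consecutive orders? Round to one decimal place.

5.6 days

EOQ = √(2DS/H) = √(2 × 73,220 × 406 / 21.9)
    = √(2,714,823.74) ≈ 1,647.67 → Q = 1,648 pallets
T = Q/D × 250 days = 1,648/73,220 × 250 = 5.627 days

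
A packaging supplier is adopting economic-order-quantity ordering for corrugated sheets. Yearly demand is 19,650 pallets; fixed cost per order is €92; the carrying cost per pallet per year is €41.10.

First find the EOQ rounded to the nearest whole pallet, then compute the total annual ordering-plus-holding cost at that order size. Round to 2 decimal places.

EOQ = √(2DS/H) = √(2 × 19,650 × 92 / 41.1)
    = √(87,970.80) ≈ 296.60 → Q = 297 pallets
Annual ordering cost = (D/Q)·S = (19,650/297) × 92 = €6,086.87
Annual holding cost  = (Q/2)·H = (297/2) × 41.1 = €6,103.35
Total = €6,086.87 + €6,103.35 = €12,190.22

€12,190.22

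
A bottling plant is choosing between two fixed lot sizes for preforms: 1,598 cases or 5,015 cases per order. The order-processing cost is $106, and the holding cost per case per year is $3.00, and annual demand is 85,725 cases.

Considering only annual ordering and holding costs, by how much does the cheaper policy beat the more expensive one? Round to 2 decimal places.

$1,251.04

Annual cost at Q: ordering D·S/Q plus holding Q·H/2.
TC(1,598) = (85,725/1,598)×106 + (1,598/2)×3 = $8,083.39
TC(5,015) = (85,725/5,015)×106 + (5,015/2)×3 = $9,334.43
|ΔTC| = |$8,083.39 − $9,334.43| = $1,251.04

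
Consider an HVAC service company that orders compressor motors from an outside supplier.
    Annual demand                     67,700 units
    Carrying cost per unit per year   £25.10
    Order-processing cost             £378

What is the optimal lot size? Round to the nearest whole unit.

1,428 units

EOQ = √(2DS/H) = √(2 × 67,700 × 378 / 25.1)
    = √(2,039,091.63) ≈ 1,427.97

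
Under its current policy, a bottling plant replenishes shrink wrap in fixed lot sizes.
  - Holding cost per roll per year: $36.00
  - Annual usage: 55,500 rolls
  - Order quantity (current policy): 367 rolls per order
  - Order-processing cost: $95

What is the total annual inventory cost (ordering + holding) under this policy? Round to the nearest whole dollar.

Annual ordering cost = (D/Q)·S = (55,500/367) × 95 = $14,366.49
Annual holding cost  = (Q/2)·H = (367/2) × 36 = $6,606.00
Total = $14,366.49 + $6,606.00 = $20,972.49

$20,972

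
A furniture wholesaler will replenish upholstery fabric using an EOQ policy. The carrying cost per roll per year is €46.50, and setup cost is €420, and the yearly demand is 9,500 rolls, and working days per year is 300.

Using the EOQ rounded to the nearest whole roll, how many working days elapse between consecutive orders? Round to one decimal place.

13.1 days

Optimal lot size Q* = (2 × 9,500 × €420 / €46.5)^½ ≈ 414.26 → Q = 414 rolls
Cycle time = (working days × Q)/D = (300 × 414) / 9,500 = 13.074 days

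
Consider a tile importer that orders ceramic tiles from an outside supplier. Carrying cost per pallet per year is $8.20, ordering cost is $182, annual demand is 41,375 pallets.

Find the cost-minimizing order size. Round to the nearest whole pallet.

1,355 pallets

Optimal lot size Q* = (2 × 41,375 × $182 / $8.2)^½ ≈ 1,355.23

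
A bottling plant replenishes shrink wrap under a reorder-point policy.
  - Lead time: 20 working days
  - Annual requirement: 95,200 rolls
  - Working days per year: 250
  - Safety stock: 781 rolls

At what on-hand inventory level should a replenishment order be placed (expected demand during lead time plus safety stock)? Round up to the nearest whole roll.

Daily demand d = 95,200 / 250 = 380.800 rolls/day
Demand during lead time = 380.800 × 20 = 7,616.00
Reorder point = 7,616.00 + 781 = 8,397.00 → round up

8,397 rolls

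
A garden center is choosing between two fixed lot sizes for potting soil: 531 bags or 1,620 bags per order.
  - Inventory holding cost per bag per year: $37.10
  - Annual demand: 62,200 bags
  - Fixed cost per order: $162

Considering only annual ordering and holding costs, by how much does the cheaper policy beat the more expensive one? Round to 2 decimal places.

Annual cost at Q: ordering D·S/Q plus holding Q·H/2.
TC(531) = (62,200/531)×162 + (531/2)×37.1 = $28,826.32
TC(1,620) = (62,200/1,620)×162 + (1,620/2)×37.1 = $36,271.00
|ΔTC| = |$28,826.32 − $36,271.00| = $7,444.68

$7,444.68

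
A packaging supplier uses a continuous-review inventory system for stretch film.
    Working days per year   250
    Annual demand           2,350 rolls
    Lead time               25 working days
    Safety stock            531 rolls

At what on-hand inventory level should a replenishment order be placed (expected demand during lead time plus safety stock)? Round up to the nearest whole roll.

766 rolls

Daily demand d = 2,350 / 250 = 9.400 rolls/day
Demand during lead time = 9.400 × 25 = 235.00
Reorder point = 235.00 + 531 = 766.00 → round up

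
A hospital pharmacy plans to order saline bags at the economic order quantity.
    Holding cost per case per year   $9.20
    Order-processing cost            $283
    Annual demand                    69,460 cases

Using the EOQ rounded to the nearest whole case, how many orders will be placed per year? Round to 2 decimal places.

33.60 orders per year

EOQ = √(2DS/H) = √(2 × 69,460 × 283 / 9.2)
    = √(4,273,300.00) ≈ 2,067.20 → Q = 2,067
Orders per year = D/Q = 69,460 / 2,067 = 33.604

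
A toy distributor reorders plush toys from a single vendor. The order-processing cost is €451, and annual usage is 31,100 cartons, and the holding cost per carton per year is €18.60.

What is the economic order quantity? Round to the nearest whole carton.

1,228 cartons

2DS/H = 2·31,100·451/18.6 = 1,508,182.80
EOQ = √1,508,182.80 ≈ 1,228.08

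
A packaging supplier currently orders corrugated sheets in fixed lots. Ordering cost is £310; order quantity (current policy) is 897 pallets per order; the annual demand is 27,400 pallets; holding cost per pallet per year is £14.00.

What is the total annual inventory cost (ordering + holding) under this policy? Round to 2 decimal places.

Ordering: D/Q × S = 27,400/897 × £310 = £9,469.34
Holding:  Q/2 × H = 897/2 × £14 = £6,279.00
Total = £9,469.34 + £6,279.00 = £15,748.34

£15,748.34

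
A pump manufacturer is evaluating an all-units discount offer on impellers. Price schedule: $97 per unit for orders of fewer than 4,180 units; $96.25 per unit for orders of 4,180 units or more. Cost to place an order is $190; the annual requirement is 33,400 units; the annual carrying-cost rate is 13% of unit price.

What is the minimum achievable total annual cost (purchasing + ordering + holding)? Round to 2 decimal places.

H₁ = 13%×$97 = $12.6100;  H₂ = 13%×$96.25 = $12.5125
EOQ₁ = √(2×33,400×190/12.6100) = 1,003.25  (< 4,180, feasible at tier 1)
EOQ₂ = √(2×33,400×190/12.5125) = 1,007.15  (< 4,180 → use Q = 4,180 at tier-2 price)
TC(tier 1 (EOQ₁), Q≈1,003.2) = $3,252,450.93
TC(tier 2, Q≈4,180.0) = $3,242,419.31
Minimum at tier 2: $3,242,419.31

$3,242,419.31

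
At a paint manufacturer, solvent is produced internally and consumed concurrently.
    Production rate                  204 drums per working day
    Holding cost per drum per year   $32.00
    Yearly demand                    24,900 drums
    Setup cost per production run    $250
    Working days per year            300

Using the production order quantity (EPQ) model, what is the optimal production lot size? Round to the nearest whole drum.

Daily demand d = 24,900/300 = 83.000; p = 204; 1 − d/p = 0.59314
EPQ = √(2DS / (H(1 − d/p)))
    = √(2 × 24,900 × 250 / (32 × 0.59314)) ≈ 809.90

810 drums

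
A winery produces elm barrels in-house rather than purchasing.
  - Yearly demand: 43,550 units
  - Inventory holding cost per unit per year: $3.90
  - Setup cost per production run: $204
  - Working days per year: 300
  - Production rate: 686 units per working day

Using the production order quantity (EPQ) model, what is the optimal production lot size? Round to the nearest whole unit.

Daily demand d = 43,550/300 = 145.167; p = 686; 1 − d/p = 0.78839
EPQ = √(2DS / (H(1 − d/p)))
    = √(2 × 43,550 × 204 / (3.9 × 0.78839)) ≈ 2,403.93

2,404 units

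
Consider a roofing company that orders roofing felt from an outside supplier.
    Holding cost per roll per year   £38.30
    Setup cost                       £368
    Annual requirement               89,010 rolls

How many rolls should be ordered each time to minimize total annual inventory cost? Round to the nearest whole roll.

1,308 rolls

Optimal lot size Q* = (2 × 89,010 × £368 / £38.3)^½ ≈ 1,307.85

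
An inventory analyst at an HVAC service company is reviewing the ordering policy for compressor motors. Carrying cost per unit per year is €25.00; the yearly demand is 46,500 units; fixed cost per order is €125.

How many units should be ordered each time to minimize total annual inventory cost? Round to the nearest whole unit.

682 units

Optimal lot size Q* = (2 × 46,500 × €125 / €25)^½ ≈ 681.91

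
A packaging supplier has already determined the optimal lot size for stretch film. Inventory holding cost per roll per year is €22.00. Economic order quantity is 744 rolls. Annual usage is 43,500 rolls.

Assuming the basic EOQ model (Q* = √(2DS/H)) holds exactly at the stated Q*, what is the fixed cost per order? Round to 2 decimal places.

From Q* = √(2DS/H) ⇒ Q*² = 2DS/H.
S = Q²H / (2D) = 744² × 22 / (2 × 43,500) = 139.9746

€139.97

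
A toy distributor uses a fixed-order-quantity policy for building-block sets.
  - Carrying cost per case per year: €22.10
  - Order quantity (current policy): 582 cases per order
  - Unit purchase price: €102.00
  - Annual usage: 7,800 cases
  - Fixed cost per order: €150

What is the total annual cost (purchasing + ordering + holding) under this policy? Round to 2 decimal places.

€804,041.41

Orders/yr = 7,800/582 = 13.402; ordering cost = 13.402 × €150 = €2,010.31
Average inventory = 582/2 = 291; holding cost = 291 × €22.1 = €6,431.10
Purchase cost = D·C = 7,800 × 102 = €795,600.00
Total = €2,010.31 + €6,431.10 + €795,600.00 = €804,041.41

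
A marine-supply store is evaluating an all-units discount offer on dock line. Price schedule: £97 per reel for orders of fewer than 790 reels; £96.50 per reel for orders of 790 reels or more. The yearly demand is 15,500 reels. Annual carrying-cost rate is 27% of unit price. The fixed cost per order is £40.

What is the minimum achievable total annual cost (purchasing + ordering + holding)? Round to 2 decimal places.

H₁ = 27%×£97 = £26.1900;  H₂ = 27%×£96.50 = £26.0550
EOQ₁ = √(2×15,500×40/26.1900) = 217.59  (< 790, feasible at tier 1)
EOQ₂ = √(2×15,500×40/26.0550) = 218.16  (< 790 → use Q = 790 at tier-2 price)
TC(tier 1 (EOQ₁), Q≈217.6) = £1,509,198.74
TC(tier 2, Q≈790.0) = £1,506,826.54
Minimum at tier 2: £1,506,826.54

£1,506,826.54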